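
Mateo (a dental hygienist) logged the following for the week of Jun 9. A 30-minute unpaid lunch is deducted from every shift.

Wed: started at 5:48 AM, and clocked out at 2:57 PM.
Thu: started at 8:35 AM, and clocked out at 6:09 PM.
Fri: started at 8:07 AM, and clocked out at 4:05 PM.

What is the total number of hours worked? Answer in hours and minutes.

25 h 11 min

Wed: 5:48 AM–2:57 PM = 9 h 9 min; less 30 min break → 8 h 39 min
Thu: 8:35 AM–6:09 PM = 9 h 34 min; less 30 min break → 9 h 4 min
Fri: 8:07 AM–4:05 PM = 7 h 58 min; less 30 min break → 7 h 28 min
Total: 8 h 39 min + 9 h 4 min + 7 h 28 min = 25 h 11 min.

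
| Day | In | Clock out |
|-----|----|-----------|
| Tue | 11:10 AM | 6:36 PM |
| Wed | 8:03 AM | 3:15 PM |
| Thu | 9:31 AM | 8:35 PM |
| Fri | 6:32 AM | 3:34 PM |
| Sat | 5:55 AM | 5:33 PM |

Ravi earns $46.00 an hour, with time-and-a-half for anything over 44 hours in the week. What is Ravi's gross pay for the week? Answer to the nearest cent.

$2187.30

Tue: 11:10 AM–6:36 PM = 7 h 26 min
Wed: 8:03 AM–3:15 PM = 7 h 12 min
Thu: 9:31 AM–8:35 PM = 11 h 4 min
Fri: 6:32 AM–3:34 PM = 9 h 2 min
Sat: 5:55 AM–5:33 PM = 11 h 38 min
Total worked: 46 h 22 min = 2782 min.
Regular 44 h 0 min = 2640 min at $46.00/h; overtime 2 h 22 min = 142 min at $69.00/h.
Pay = (2640 × $46.00 + 142 × $69.00) ÷ 60 = $2187.30.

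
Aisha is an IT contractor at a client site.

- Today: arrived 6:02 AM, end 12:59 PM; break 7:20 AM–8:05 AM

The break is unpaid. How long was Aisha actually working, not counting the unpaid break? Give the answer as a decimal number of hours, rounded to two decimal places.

Today: 6:02 AM–12:59 PM = 6 h 57 min; less 45 min break → 6 h 12 min

6.20 hours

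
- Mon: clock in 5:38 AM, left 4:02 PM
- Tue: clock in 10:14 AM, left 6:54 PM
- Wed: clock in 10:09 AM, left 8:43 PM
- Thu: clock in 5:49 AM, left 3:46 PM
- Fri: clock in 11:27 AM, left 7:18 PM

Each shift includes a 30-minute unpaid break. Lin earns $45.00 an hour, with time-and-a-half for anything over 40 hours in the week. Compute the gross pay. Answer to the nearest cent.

$2133.00

Mon: 5:38 AM–4:02 PM = 10 h 24 min; less 30 min break → 9 h 54 min
Tue: 10:14 AM–6:54 PM = 8 h 40 min; less 30 min break → 8 h 10 min
Wed: 10:09 AM–8:43 PM = 10 h 34 min; less 30 min break → 10 h 4 min
Thu: 5:49 AM–3:46 PM = 9 h 57 min; less 30 min break → 9 h 27 min
Fri: 11:27 AM–7:18 PM = 7 h 51 min; less 30 min break → 7 h 21 min
Total worked: 44 h 56 min = 2696 min.
Regular 40 h 0 min = 2400 min at $45.00/h; overtime 4 h 56 min = 296 min at $67.50/h.
Pay = (2400 × $45.00 + 296 × $67.50) ÷ 60 = $2133.00.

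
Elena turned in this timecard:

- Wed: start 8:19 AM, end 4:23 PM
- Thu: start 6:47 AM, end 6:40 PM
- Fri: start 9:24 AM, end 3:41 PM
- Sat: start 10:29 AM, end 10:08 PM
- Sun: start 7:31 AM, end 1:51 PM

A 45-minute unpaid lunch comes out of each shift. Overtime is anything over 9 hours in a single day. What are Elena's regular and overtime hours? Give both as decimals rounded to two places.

Regular 36.43 hours, overtime 4.03 hours

Wed: 8:19 AM–4:23 PM = 8 h 4 min; less 45 min break → 7 h 19 min
Thu: 6:47 AM–6:40 PM = 11 h 53 min; less 45 min break → 11 h 8 min
Fri: 9:24 AM–3:41 PM = 6 h 17 min; less 45 min break → 5 h 32 min
Sat: 10:29 AM–10:08 PM = 11 h 39 min; less 45 min break → 10 h 54 min
Sun: 7:31 AM–1:51 PM = 6 h 20 min; less 45 min break → 5 h 35 min
Wed reg 7 h 19 min / OT 0 h 0 min; Thu reg 9 h 0 min / OT 2 h 8 min; Fri reg 5 h 32 min / OT 0 h 0 min; Sat reg 9 h 0 min / OT 1 h 54 min; Sun reg 5 h 35 min / OT 0 h 0 min.
Totals: regular 36 h 26 min, overtime 4 h 2 min.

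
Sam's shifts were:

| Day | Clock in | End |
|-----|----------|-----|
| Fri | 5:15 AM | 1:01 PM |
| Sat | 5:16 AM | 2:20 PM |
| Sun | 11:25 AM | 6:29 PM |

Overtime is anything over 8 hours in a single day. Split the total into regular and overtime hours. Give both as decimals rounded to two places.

Fri: 5:15 AM–1:01 PM = 7 h 46 min
Sat: 5:16 AM–2:20 PM = 9 h 4 min
Sun: 11:25 AM–6:29 PM = 7 h 4 min
Fri reg 7 h 46 min / OT 0 h 0 min; Sat reg 8 h 0 min / OT 1 h 4 min; Sun reg 7 h 4 min / OT 0 h 0 min.
Totals: regular 22 h 50 min, overtime 1 h 4 min.

Regular 22.83 hours, overtime 1.07 hours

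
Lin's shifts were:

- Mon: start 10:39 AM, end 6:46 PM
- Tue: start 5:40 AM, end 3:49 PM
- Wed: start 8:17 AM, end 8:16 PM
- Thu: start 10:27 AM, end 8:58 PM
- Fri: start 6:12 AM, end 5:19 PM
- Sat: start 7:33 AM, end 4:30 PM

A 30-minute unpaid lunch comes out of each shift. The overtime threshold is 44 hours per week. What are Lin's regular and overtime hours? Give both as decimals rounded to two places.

Mon: 10:39 AM–6:46 PM = 8 h 7 min; less 30 min break → 7 h 37 min
Tue: 5:40 AM–3:49 PM = 10 h 9 min; less 30 min break → 9 h 39 min
Wed: 8:17 AM–8:16 PM = 11 h 59 min; less 30 min break → 11 h 29 min
Thu: 10:27 AM–8:58 PM = 10 h 31 min; less 30 min break → 10 h 1 min
Fri: 6:12 AM–5:19 PM = 11 h 7 min; less 30 min break → 10 h 37 min
Sat: 7:33 AM–4:30 PM = 8 h 57 min; less 30 min break → 8 h 27 min
Total worked: 57 h 50 min = 57.83 h.
Threshold 44 h → overtime 13 h 50 min, regular 44 h 0 min.

Regular 44.00 hours, overtime 13.83 hours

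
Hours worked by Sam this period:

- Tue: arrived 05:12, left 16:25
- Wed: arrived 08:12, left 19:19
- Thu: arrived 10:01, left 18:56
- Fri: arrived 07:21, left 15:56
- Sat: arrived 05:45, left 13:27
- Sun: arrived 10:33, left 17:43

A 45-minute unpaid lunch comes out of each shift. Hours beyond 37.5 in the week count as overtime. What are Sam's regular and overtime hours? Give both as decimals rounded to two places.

Regular 37.50 hours, overtime 12.70 hours

Tue: 05:12–16:25 = 11 h 13 min; less 45 min break → 10 h 28 min
Wed: 08:12–19:19 = 11 h 7 min; less 45 min break → 10 h 22 min
Thu: 10:01–18:56 = 8 h 55 min; less 45 min break → 8 h 10 min
Fri: 07:21–15:56 = 8 h 35 min; less 45 min break → 7 h 50 min
Sat: 05:45–13:27 = 7 h 42 min; less 45 min break → 6 h 57 min
Sun: 10:33–17:43 = 7 h 10 min; less 45 min break → 6 h 25 min
Total worked: 50 h 12 min = 50.20 h.
Threshold 37.5 h → overtime 12 h 42 min, regular 37 h 30 min.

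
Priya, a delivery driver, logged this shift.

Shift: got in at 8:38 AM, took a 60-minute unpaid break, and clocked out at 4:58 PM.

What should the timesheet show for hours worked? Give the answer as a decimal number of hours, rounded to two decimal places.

7.33 hours

Shift: 8:38 AM–4:58 PM = 8 h 20 min; less 60 min break → 7 h 20 min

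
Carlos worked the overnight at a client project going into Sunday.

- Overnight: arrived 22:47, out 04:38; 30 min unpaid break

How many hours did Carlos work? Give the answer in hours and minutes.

Overnight: 22:47 → midnight = 1 h 13 min; midnight → 04:38 = 4 h 38 min; span 5 h 51 min; less 30 min break → 5 h 21 min

5 h 21 min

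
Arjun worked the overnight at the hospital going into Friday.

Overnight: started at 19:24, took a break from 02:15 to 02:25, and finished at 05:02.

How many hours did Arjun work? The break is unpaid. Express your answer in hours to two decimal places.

Overnight: 19:24 → midnight = 4 h 36 min; midnight → 05:02 = 5 h 2 min; span 9 h 38 min; less 10 min break → 9 h 28 min

9.47 hours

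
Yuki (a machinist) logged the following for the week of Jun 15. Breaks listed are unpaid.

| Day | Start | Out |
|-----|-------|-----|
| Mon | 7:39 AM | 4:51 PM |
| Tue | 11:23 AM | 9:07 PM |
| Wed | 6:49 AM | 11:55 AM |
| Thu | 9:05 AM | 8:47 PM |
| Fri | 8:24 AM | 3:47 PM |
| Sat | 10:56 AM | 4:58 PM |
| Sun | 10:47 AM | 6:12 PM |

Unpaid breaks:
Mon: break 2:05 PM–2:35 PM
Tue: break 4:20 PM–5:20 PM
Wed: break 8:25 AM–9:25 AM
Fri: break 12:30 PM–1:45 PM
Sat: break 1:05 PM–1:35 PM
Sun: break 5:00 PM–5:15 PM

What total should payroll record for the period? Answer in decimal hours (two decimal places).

Mon: 7:39 AM–4:51 PM = 9 h 12 min; less 30 min break → 8 h 42 min
Tue: 11:23 AM–9:07 PM = 9 h 44 min; less 60 min break → 8 h 44 min
Wed: 6:49 AM–11:55 AM = 5 h 6 min; less 60 min break → 4 h 6 min
Thu: 9:05 AM–8:47 PM = 11 h 42 min
Fri: 8:24 AM–3:47 PM = 7 h 23 min; less 75 min break → 6 h 8 min
Sat: 10:56 AM–4:58 PM = 6 h 2 min; less 30 min break → 5 h 32 min
Sun: 10:47 AM–6:12 PM = 7 h 25 min; less 15 min break → 7 h 10 min
Total: 8 h 42 min + 8 h 44 min + 4 h 6 min + 11 h 42 min + 6 h 8 min + 5 h 32 min + 7 h 10 min = 52 h 4 min.

52.07 hours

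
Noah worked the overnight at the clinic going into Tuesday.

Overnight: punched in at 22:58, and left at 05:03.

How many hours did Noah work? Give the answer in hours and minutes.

6 h 5 min

Overnight: 22:58 → midnight = 1 h 2 min; midnight → 05:03 = 5 h 3 min; span 6 h 5 min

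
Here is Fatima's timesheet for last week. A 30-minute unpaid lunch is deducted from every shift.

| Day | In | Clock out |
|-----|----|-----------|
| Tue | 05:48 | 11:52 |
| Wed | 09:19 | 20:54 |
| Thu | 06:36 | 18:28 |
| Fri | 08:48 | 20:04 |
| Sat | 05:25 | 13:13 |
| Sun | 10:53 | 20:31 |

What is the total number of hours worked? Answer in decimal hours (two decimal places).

Tue: 05:48–11:52 = 6 h 4 min; less 30 min break → 5 h 34 min
Wed: 09:19–20:54 = 11 h 35 min; less 30 min break → 11 h 5 min
Thu: 06:36–18:28 = 11 h 52 min; less 30 min break → 11 h 22 min
Fri: 08:48–20:04 = 11 h 16 min; less 30 min break → 10 h 46 min
Sat: 05:25–13:13 = 7 h 48 min; less 30 min break → 7 h 18 min
Sun: 10:53–20:31 = 9 h 38 min; less 30 min break → 9 h 8 min
Total: 5 h 34 min + 11 h 5 min + 11 h 22 min + 10 h 46 min + 7 h 18 min + 9 h 8 min = 55 h 13 min.

55.22 hours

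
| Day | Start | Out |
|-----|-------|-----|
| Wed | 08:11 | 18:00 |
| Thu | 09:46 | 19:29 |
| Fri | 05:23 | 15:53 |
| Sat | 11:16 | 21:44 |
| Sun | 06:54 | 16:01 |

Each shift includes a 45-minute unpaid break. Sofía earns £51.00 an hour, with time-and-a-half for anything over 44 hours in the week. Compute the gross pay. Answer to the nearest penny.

£2386.80

Wed: 08:11–18:00 = 9 h 49 min; less 45 min break → 9 h 4 min
Thu: 09:46–19:29 = 9 h 43 min; less 45 min break → 8 h 58 min
Fri: 05:23–15:53 = 10 h 30 min; less 45 min break → 9 h 45 min
Sat: 11:16–21:44 = 10 h 28 min; less 45 min break → 9 h 43 min
Sun: 06:54–16:01 = 9 h 7 min; less 45 min break → 8 h 22 min
Total worked: 45 h 52 min = 2752 min.
Regular 44 h 0 min = 2640 min at £51.00/h; overtime 1 h 52 min = 112 min at £76.50/h.
Pay = (2640 × £51.00 + 112 × £76.50) ÷ 60 = £2386.80.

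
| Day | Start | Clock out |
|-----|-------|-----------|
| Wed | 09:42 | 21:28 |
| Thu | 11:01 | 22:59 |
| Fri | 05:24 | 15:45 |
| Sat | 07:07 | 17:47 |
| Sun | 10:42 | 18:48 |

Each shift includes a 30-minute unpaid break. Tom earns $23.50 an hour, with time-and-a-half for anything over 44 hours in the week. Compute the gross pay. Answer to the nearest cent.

$1257.84

Wed: 09:42–21:28 = 11 h 46 min; less 30 min break → 11 h 16 min
Thu: 11:01–22:59 = 11 h 58 min; less 30 min break → 11 h 28 min
Fri: 05:24–15:45 = 10 h 21 min; less 30 min break → 9 h 51 min
Sat: 07:07–17:47 = 10 h 40 min; less 30 min break → 10 h 10 min
Sun: 10:42–18:48 = 8 h 6 min; less 30 min break → 7 h 36 min
Total worked: 50 h 21 min = 3021 min.
Regular 44 h 0 min = 2640 min at $23.50/h; overtime 6 h 21 min = 381 min at $35.25/h.
Pay = (2640 × $23.50 + 381 × $35.25) ÷ 60 = $1257.84.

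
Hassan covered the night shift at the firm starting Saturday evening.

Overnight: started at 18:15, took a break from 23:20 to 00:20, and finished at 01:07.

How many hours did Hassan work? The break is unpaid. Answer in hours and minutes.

5 h 52 min

Overnight: 18:15 → midnight = 5 h 45 min; midnight → 01:07 = 1 h 7 min; span 6 h 52 min; less 60 min break → 5 h 52 min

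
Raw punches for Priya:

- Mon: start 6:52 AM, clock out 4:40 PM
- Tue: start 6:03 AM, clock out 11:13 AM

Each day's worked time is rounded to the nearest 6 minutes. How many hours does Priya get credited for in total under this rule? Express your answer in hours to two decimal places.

Mon: 6:52 AM–4:40 PM = 9 h 48 min → rounds to 9 h 48 min
Tue: 6:03 AM–11:13 AM = 5 h 10 min → rounds to 5 h 12 min
Total credited: 15 h 0 min.

15.00 hours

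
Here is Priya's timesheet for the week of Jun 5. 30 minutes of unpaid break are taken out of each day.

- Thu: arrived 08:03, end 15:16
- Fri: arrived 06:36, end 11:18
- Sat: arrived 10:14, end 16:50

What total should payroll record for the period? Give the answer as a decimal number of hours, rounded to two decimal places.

Thu: 08:03–15:16 = 7 h 13 min; less 30 min break → 6 h 43 min
Fri: 06:36–11:18 = 4 h 42 min; less 30 min break → 4 h 12 min
Sat: 10:14–16:50 = 6 h 36 min; less 30 min break → 6 h 6 min
Total: 6 h 43 min + 4 h 12 min + 6 h 6 min = 17 h 1 min.

17.02 hours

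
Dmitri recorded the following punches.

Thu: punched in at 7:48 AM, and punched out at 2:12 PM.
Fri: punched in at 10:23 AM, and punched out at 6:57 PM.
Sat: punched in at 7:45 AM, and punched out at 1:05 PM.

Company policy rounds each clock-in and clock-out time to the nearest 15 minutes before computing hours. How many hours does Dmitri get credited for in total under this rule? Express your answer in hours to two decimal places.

Thu: in 7:48 AM→7:45 AM, out 2:12 PM→2:15 PM; 6 h 30 min
Fri: in 10:23 AM→10:30 AM, out 6:57 PM→7:00 PM; 8 h 30 min
Sat: in 7:45 AM→7:45 AM, out 1:05 PM→1:00 PM; 5 h 15 min
Total credited: 20 h 15 min.

20.25 hours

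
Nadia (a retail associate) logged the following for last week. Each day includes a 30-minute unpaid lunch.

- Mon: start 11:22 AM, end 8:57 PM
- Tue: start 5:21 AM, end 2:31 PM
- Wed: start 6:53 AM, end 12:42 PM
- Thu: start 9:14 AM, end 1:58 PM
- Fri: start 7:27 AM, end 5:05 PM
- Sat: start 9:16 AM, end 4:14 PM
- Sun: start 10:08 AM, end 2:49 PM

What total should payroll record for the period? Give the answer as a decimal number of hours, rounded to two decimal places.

47.08 hours

Mon: 11:22 AM–8:57 PM = 9 h 35 min; less 30 min break → 9 h 5 min
Tue: 5:21 AM–2:31 PM = 9 h 10 min; less 30 min break → 8 h 40 min
Wed: 6:53 AM–12:42 PM = 5 h 49 min; less 30 min break → 5 h 19 min
Thu: 9:14 AM–1:58 PM = 4 h 44 min; less 30 min break → 4 h 14 min
Fri: 7:27 AM–5:05 PM = 9 h 38 min; less 30 min break → 9 h 8 min
Sat: 9:16 AM–4:14 PM = 6 h 58 min; less 30 min break → 6 h 28 min
Sun: 10:08 AM–2:49 PM = 4 h 41 min; less 30 min break → 4 h 11 min
Total: 9 h 5 min + 8 h 40 min + 5 h 19 min + 4 h 14 min + 9 h 8 min + 6 h 28 min + 4 h 11 min = 47 h 5 min.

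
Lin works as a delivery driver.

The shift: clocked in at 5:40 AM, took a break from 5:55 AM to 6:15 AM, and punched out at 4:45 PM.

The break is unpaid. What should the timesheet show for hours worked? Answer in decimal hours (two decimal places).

10.75 hours

The shift: 5:40 AM–4:45 PM = 11 h 5 min; less 20 min break → 10 h 45 min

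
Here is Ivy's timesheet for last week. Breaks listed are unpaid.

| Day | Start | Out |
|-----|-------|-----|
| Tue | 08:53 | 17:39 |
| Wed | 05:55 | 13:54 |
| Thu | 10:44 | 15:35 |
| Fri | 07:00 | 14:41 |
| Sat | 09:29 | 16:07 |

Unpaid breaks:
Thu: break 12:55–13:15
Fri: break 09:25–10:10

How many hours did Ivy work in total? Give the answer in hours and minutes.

Tue: 08:53–17:39 = 8 h 46 min
Wed: 05:55–13:54 = 7 h 59 min
Thu: 10:44–15:35 = 4 h 51 min; less 20 min break → 4 h 31 min
Fri: 07:00–14:41 = 7 h 41 min; less 45 min break → 6 h 56 min
Sat: 09:29–16:07 = 6 h 38 min
Total: 8 h 46 min + 7 h 59 min + 4 h 31 min + 6 h 56 min + 6 h 38 min = 34 h 50 min.

34 h 50 min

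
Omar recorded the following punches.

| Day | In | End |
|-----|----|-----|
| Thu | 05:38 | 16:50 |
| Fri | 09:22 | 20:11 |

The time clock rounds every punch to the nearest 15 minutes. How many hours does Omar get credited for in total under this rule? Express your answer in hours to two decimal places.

22.00 hours

Thu: in 05:38→05:45, out 16:50→16:45; 11 h 0 min
Fri: in 09:22→09:15, out 20:11→20:15; 11 h 0 min
Total credited: 22 h 0 min.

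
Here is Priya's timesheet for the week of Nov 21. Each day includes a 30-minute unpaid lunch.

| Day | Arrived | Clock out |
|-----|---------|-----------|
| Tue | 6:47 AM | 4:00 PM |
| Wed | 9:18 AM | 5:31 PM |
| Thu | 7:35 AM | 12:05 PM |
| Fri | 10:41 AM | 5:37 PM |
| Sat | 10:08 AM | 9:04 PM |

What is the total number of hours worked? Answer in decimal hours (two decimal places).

37.30 hours

Tue: 6:47 AM–4:00 PM = 9 h 13 min; less 30 min break → 8 h 43 min
Wed: 9:18 AM–5:31 PM = 8 h 13 min; less 30 min break → 7 h 43 min
Thu: 7:35 AM–12:05 PM = 4 h 30 min; less 30 min break → 4 h 0 min
Fri: 10:41 AM–5:37 PM = 6 h 56 min; less 30 min break → 6 h 26 min
Sat: 10:08 AM–9:04 PM = 10 h 56 min; less 30 min break → 10 h 26 min
Total: 8 h 43 min + 7 h 43 min + 4 h 0 min + 6 h 26 min + 10 h 26 min = 37 h 18 min.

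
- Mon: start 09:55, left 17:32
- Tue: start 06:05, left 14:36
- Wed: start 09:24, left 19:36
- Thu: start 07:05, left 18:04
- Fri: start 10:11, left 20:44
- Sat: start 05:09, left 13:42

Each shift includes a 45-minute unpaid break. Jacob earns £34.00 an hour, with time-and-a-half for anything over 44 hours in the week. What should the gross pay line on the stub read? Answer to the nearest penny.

£1899.75

Mon: 09:55–17:32 = 7 h 37 min; less 45 min break → 6 h 52 min
Tue: 06:05–14:36 = 8 h 31 min; less 45 min break → 7 h 46 min
Wed: 09:24–19:36 = 10 h 12 min; less 45 min break → 9 h 27 min
Thu: 07:05–18:04 = 10 h 59 min; less 45 min break → 10 h 14 min
Fri: 10:11–20:44 = 10 h 33 min; less 45 min break → 9 h 48 min
Sat: 05:09–13:42 = 8 h 33 min; less 45 min break → 7 h 48 min
Total worked: 51 h 55 min = 3115 min.
Regular 44 h 0 min = 2640 min at £34.00/h; overtime 7 h 55 min = 475 min at £51.00/h.
Pay = (2640 × £34.00 + 475 × £51.00) ÷ 60 = £1899.75.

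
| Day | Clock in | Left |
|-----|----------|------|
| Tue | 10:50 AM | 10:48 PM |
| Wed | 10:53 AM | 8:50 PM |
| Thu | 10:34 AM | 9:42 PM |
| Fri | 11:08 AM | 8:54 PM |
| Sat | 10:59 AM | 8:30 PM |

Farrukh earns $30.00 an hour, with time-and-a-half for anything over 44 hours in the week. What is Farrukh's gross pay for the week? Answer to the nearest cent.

$1695.00

Tue: 10:50 AM–10:48 PM = 11 h 58 min
Wed: 10:53 AM–8:50 PM = 9 h 57 min
Thu: 10:34 AM–9:42 PM = 11 h 8 min
Fri: 11:08 AM–8:54 PM = 9 h 46 min
Sat: 10:59 AM–8:30 PM = 9 h 31 min
Total worked: 52 h 20 min = 3140 min.
Regular 44 h 0 min = 2640 min at $30.00/h; overtime 8 h 20 min = 500 min at $45.00/h.
Pay = (2640 × $30.00 + 500 × $45.00) ÷ 60 = $1695.00.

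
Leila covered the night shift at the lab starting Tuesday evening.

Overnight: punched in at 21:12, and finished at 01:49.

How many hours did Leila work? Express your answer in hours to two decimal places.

Overnight: 21:12 → midnight = 2 h 48 min; midnight → 01:49 = 1 h 49 min; span 4 h 37 min

4.62 hours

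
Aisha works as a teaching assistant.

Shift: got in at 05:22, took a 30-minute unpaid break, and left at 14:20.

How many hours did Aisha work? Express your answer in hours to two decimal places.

8.47 hours

Shift: 05:22–14:20 = 8 h 58 min; less 30 min break → 8 h 28 min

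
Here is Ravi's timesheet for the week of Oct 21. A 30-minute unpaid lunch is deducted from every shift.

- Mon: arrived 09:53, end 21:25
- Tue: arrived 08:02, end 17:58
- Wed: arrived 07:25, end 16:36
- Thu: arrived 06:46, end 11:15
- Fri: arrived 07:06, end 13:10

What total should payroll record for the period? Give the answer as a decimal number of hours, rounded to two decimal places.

Mon: 09:53–21:25 = 11 h 32 min; less 30 min break → 11 h 2 min
Tue: 08:02–17:58 = 9 h 56 min; less 30 min break → 9 h 26 min
Wed: 07:25–16:36 = 9 h 11 min; less 30 min break → 8 h 41 min
Thu: 06:46–11:15 = 4 h 29 min; less 30 min break → 3 h 59 min
Fri: 07:06–13:10 = 6 h 4 min; less 30 min break → 5 h 34 min
Total: 11 h 2 min + 9 h 26 min + 8 h 41 min + 3 h 59 min + 5 h 34 min = 38 h 42 min.

38.70 hours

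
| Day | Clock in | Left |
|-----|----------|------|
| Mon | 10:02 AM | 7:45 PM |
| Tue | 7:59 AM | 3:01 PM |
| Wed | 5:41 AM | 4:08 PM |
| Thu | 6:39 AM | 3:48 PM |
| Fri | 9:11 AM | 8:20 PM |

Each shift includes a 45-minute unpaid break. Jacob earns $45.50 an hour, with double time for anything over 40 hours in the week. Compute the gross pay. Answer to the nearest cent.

Mon: 10:02 AM–7:45 PM = 9 h 43 min; less 45 min break → 8 h 58 min
Tue: 7:59 AM–3:01 PM = 7 h 2 min; less 45 min break → 6 h 17 min
Wed: 5:41 AM–4:08 PM = 10 h 27 min; less 45 min break → 9 h 42 min
Thu: 6:39 AM–3:48 PM = 9 h 9 min; less 45 min break → 8 h 24 min
Fri: 9:11 AM–8:20 PM = 11 h 9 min; less 45 min break → 10 h 24 min
Total worked: 43 h 45 min = 2625 min.
Regular 40 h 0 min = 2400 min at $45.50/h; overtime 3 h 45 min = 225 min at $91.00/h.
Pay = (2400 × $45.50 + 225 × $91.00) ÷ 60 = $2161.25.

$2161.25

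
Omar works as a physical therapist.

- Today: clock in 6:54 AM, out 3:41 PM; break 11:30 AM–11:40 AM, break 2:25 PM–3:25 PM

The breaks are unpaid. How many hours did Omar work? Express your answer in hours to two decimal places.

7.62 hours

Today: 6:54 AM–3:41 PM = 8 h 47 min; less 70 min break → 7 h 37 min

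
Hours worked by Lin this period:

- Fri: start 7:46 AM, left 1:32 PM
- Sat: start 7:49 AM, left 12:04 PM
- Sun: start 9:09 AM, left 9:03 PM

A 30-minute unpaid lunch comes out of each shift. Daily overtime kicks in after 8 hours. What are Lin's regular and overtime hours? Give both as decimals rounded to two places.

Fri: 7:46 AM–1:32 PM = 5 h 46 min; less 30 min break → 5 h 16 min
Sat: 7:49 AM–12:04 PM = 4 h 15 min; less 30 min break → 3 h 45 min
Sun: 9:09 AM–9:03 PM = 11 h 54 min; less 30 min break → 11 h 24 min
Fri reg 5 h 16 min / OT 0 h 0 min; Sat reg 3 h 45 min / OT 0 h 0 min; Sun reg 8 h 0 min / OT 3 h 24 min.
Totals: regular 17 h 1 min, overtime 3 h 24 min.

Regular 17.02 hours, overtime 3.40 hours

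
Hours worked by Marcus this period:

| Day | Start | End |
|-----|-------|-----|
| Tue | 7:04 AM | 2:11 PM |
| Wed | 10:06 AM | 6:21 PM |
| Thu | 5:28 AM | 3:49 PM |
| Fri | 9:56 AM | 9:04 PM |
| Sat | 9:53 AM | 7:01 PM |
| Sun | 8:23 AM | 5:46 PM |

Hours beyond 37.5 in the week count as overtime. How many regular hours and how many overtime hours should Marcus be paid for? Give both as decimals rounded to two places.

Regular 37.50 hours, overtime 17.87 hours

Tue: 7:04 AM–2:11 PM = 7 h 7 min
Wed: 10:06 AM–6:21 PM = 8 h 15 min
Thu: 5:28 AM–3:49 PM = 10 h 21 min
Fri: 9:56 AM–9:04 PM = 11 h 8 min
Sat: 9:53 AM–7:01 PM = 9 h 8 min
Sun: 8:23 AM–5:46 PM = 9 h 23 min
Total worked: 55 h 22 min = 55.37 h.
Threshold 37.5 h → overtime 17 h 52 min, regular 37 h 30 min.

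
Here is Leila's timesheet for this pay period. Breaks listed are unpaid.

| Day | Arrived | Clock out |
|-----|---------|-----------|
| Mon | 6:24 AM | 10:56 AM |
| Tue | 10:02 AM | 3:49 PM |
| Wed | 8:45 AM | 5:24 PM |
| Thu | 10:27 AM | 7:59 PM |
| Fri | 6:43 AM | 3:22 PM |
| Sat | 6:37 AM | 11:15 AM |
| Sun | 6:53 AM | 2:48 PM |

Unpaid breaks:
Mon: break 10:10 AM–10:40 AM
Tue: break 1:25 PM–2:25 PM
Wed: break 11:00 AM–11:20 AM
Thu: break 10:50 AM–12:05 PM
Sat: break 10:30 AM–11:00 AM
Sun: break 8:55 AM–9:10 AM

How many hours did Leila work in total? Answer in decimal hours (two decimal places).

45.87 hours

Mon: 6:24 AM–10:56 AM = 4 h 32 min; less 30 min break → 4 h 2 min
Tue: 10:02 AM–3:49 PM = 5 h 47 min; less 60 min break → 4 h 47 min
Wed: 8:45 AM–5:24 PM = 8 h 39 min; less 20 min break → 8 h 19 min
Thu: 10:27 AM–7:59 PM = 9 h 32 min; less 75 min break → 8 h 17 min
Fri: 6:43 AM–3:22 PM = 8 h 39 min
Sat: 6:37 AM–11:15 AM = 4 h 38 min; less 30 min break → 4 h 8 min
Sun: 6:53 AM–2:48 PM = 7 h 55 min; less 15 min break → 7 h 40 min
Total: 4 h 2 min + 4 h 47 min + 8 h 19 min + 8 h 17 min + 8 h 39 min + 4 h 8 min + 7 h 40 min = 45 h 52 min.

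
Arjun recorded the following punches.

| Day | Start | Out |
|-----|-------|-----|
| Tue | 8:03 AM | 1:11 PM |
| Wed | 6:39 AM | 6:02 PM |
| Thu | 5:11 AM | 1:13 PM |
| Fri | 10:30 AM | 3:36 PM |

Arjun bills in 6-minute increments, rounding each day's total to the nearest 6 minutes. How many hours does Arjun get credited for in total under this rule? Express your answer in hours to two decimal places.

Tue: 8:03 AM–1:11 PM = 5 h 8 min → rounds to 5 h 6 min
Wed: 6:39 AM–6:02 PM = 11 h 23 min → rounds to 11 h 24 min
Thu: 5:11 AM–1:13 PM = 8 h 2 min → rounds to 8 h 0 min
Fri: 10:30 AM–3:36 PM = 5 h 6 min → rounds to 5 h 6 min
Total credited: 29 h 36 min.

29.60 hours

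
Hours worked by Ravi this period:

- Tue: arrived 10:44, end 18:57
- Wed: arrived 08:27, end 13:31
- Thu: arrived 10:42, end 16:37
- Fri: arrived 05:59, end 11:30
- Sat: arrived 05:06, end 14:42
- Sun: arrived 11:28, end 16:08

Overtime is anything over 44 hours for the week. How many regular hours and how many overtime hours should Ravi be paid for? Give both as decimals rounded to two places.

Tue: 10:44–18:57 = 8 h 13 min
Wed: 08:27–13:31 = 5 h 4 min
Thu: 10:42–16:37 = 5 h 55 min
Fri: 05:59–11:30 = 5 h 31 min
Sat: 05:06–14:42 = 9 h 36 min
Sun: 11:28–16:08 = 4 h 40 min
Total worked: 38 h 59 min = 38.98 h.
Threshold 44 h → overtime 0 h 0 min, regular 38 h 59 min.

Regular 38.98 hours, overtime 0.00 hours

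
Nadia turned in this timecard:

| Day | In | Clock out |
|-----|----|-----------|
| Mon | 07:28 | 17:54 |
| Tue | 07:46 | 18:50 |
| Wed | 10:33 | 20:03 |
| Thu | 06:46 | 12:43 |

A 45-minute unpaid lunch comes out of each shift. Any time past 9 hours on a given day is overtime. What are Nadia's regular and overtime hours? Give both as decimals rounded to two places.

Regular 31.95 hours, overtime 2.00 hours

Mon: 07:28–17:54 = 10 h 26 min; less 45 min break → 9 h 41 min
Tue: 07:46–18:50 = 11 h 4 min; less 45 min break → 10 h 19 min
Wed: 10:33–20:03 = 9 h 30 min; less 45 min break → 8 h 45 min
Thu: 06:46–12:43 = 5 h 57 min; less 45 min break → 5 h 12 min
Mon reg 9 h 0 min / OT 0 h 41 min; Tue reg 9 h 0 min / OT 1 h 19 min; Wed reg 8 h 45 min / OT 0 h 0 min; Thu reg 5 h 12 min / OT 0 h 0 min.
Totals: regular 31 h 57 min, overtime 2 h 0 min.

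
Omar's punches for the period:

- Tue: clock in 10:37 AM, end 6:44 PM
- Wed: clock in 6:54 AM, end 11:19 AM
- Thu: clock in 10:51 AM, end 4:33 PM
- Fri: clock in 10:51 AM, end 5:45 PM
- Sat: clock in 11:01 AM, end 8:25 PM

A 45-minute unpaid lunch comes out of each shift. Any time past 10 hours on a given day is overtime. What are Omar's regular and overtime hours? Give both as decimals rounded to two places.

Tue: 10:37 AM–6:44 PM = 8 h 7 min; less 45 min break → 7 h 22 min
Wed: 6:54 AM–11:19 AM = 4 h 25 min; less 45 min break → 3 h 40 min
Thu: 10:51 AM–4:33 PM = 5 h 42 min; less 45 min break → 4 h 57 min
Fri: 10:51 AM–5:45 PM = 6 h 54 min; less 45 min break → 6 h 9 min
Sat: 11:01 AM–8:25 PM = 9 h 24 min; less 45 min break → 8 h 39 min
Tue reg 7 h 22 min / OT 0 h 0 min; Wed reg 3 h 40 min / OT 0 h 0 min; Thu reg 4 h 57 min / OT 0 h 0 min; Fri reg 6 h 9 min / OT 0 h 0 min; Sat reg 8 h 39 min / OT 0 h 0 min.
Totals: regular 30 h 47 min, overtime 0 h 0 min.

Regular 30.78 hours, overtime 0.00 hours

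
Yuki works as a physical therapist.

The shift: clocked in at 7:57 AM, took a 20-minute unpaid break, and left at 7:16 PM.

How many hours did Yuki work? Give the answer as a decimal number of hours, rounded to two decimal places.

10.98 hours

The shift: 7:57 AM–7:16 PM = 11 h 19 min; less 20 min break → 10 h 59 min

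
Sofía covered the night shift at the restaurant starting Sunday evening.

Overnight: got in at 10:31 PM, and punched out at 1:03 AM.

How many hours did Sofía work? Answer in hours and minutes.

Overnight: 10:31 PM → midnight = 1 h 29 min; midnight → 1:03 AM = 1 h 3 min; span 2 h 32 min

2 h 32 min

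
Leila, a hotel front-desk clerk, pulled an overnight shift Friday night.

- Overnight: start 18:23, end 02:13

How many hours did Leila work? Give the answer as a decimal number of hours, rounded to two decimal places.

7.83 hours

Overnight: 18:23 → midnight = 5 h 37 min; midnight → 02:13 = 2 h 13 min; span 7 h 50 min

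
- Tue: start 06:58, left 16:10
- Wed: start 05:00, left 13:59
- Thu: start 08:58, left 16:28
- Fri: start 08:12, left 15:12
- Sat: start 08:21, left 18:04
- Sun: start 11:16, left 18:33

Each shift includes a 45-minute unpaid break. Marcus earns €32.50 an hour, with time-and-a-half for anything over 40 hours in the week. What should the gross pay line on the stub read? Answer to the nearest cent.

Tue: 06:58–16:10 = 9 h 12 min; less 45 min break → 8 h 27 min
Wed: 05:00–13:59 = 8 h 59 min; less 45 min break → 8 h 14 min
Thu: 08:58–16:28 = 7 h 30 min; less 45 min break → 6 h 45 min
Fri: 08:12–15:12 = 7 h 0 min; less 45 min break → 6 h 15 min
Sat: 08:21–18:04 = 9 h 43 min; less 45 min break → 8 h 58 min
Sun: 11:16–18:33 = 7 h 17 min; less 45 min break → 6 h 32 min
Total worked: 45 h 11 min = 2711 min.
Regular 40 h 0 min = 2400 min at €32.50/h; overtime 5 h 11 min = 311 min at €48.75/h.
Pay = (2400 × €32.50 + 311 × €48.75) ÷ 60 = €1552.69.

€1552.69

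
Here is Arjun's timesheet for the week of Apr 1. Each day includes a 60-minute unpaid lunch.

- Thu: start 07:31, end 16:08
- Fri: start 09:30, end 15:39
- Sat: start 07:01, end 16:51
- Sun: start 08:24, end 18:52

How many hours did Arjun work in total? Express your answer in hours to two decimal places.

31.07 hours

Thu: 07:31–16:08 = 8 h 37 min; less 60 min break → 7 h 37 min
Fri: 09:30–15:39 = 6 h 9 min; less 60 min break → 5 h 9 min
Sat: 07:01–16:51 = 9 h 50 min; less 60 min break → 8 h 50 min
Sun: 08:24–18:52 = 10 h 28 min; less 60 min break → 9 h 28 min
Total: 7 h 37 min + 5 h 9 min + 8 h 50 min + 9 h 28 min = 31 h 4 min.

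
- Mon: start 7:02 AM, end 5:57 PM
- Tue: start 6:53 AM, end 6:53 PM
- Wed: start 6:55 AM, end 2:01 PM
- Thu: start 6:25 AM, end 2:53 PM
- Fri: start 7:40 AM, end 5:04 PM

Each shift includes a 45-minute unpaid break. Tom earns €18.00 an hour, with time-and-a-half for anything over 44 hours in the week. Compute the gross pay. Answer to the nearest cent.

Mon: 7:02 AM–5:57 PM = 10 h 55 min; less 45 min break → 10 h 10 min
Tue: 6:53 AM–6:53 PM = 12 h 0 min; less 45 min break → 11 h 15 min
Wed: 6:55 AM–2:01 PM = 7 h 6 min; less 45 min break → 6 h 21 min
Thu: 6:25 AM–2:53 PM = 8 h 28 min; less 45 min break → 7 h 43 min
Fri: 7:40 AM–5:04 PM = 9 h 24 min; less 45 min break → 8 h 39 min
Total worked: 44 h 8 min = 2648 min.
Regular 44 h 0 min = 2640 min at €18.00/h; overtime 0 h 8 min = 8 min at €27.00/h.
Pay = (2640 × €18.00 + 8 × €27.00) ÷ 60 = €795.60.

€795.60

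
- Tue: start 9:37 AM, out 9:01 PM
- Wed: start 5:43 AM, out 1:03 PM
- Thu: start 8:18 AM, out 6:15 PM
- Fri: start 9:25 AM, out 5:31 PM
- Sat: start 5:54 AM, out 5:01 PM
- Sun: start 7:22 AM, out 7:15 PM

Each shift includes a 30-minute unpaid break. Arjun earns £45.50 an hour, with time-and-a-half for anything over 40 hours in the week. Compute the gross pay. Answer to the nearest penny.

Tue: 9:37 AM–9:01 PM = 11 h 24 min; less 30 min break → 10 h 54 min
Wed: 5:43 AM–1:03 PM = 7 h 20 min; less 30 min break → 6 h 50 min
Thu: 8:18 AM–6:15 PM = 9 h 57 min; less 30 min break → 9 h 27 min
Fri: 9:25 AM–5:31 PM = 8 h 6 min; less 30 min break → 7 h 36 min
Sat: 5:54 AM–5:01 PM = 11 h 7 min; less 30 min break → 10 h 37 min
Sun: 7:22 AM–7:15 PM = 11 h 53 min; less 30 min break → 11 h 23 min
Total worked: 56 h 47 min = 3407 min.
Regular 40 h 0 min = 2400 min at £45.50/h; overtime 16 h 47 min = 1007 min at £68.25/h.
Pay = (2400 × £45.50 + 1007 × £68.25) ÷ 60 = £2965.46.

£2965.46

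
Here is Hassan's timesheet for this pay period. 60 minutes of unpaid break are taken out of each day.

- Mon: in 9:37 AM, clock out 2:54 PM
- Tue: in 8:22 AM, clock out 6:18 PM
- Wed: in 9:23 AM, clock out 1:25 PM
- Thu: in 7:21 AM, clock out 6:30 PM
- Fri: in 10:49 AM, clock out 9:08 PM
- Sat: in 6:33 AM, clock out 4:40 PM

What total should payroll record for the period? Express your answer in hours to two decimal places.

Mon: 9:37 AM–2:54 PM = 5 h 17 min; less 60 min break → 4 h 17 min
Tue: 8:22 AM–6:18 PM = 9 h 56 min; less 60 min break → 8 h 56 min
Wed: 9:23 AM–1:25 PM = 4 h 2 min; less 60 min break → 3 h 2 min
Thu: 7:21 AM–6:30 PM = 11 h 9 min; less 60 min break → 10 h 9 min
Fri: 10:49 AM–9:08 PM = 10 h 19 min; less 60 min break → 9 h 19 min
Sat: 6:33 AM–4:40 PM = 10 h 7 min; less 60 min break → 9 h 7 min
Total: 4 h 17 min + 8 h 56 min + 3 h 2 min + 10 h 9 min + 9 h 19 min + 9 h 7 min = 44 h 50 min.

44.83 hours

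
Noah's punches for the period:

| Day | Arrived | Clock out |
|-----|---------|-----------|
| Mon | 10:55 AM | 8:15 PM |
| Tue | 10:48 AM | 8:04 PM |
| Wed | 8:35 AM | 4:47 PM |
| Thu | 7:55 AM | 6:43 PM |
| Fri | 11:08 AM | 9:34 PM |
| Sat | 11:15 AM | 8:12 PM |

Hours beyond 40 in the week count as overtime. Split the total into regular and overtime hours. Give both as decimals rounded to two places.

Regular 40.00 hours, overtime 16.98 hours

Mon: 10:55 AM–8:15 PM = 9 h 20 min
Tue: 10:48 AM–8:04 PM = 9 h 16 min
Wed: 8:35 AM–4:47 PM = 8 h 12 min
Thu: 7:55 AM–6:43 PM = 10 h 48 min
Fri: 11:08 AM–9:34 PM = 10 h 26 min
Sat: 11:15 AM–8:12 PM = 8 h 57 min
Total worked: 56 h 59 min = 56.98 h.
Threshold 40 h → overtime 16 h 59 min, regular 40 h 0 min.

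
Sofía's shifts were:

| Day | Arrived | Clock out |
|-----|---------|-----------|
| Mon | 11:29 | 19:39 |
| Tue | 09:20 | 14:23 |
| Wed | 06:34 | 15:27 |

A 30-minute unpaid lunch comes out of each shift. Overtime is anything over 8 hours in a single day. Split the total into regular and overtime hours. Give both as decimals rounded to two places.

Mon: 11:29–19:39 = 8 h 10 min; less 30 min break → 7 h 40 min
Tue: 09:20–14:23 = 5 h 3 min; less 30 min break → 4 h 33 min
Wed: 06:34–15:27 = 8 h 53 min; less 30 min break → 8 h 23 min
Mon reg 7 h 40 min / OT 0 h 0 min; Tue reg 4 h 33 min / OT 0 h 0 min; Wed reg 8 h 0 min / OT 0 h 23 min.
Totals: regular 20 h 13 min, overtime 0 h 23 min.

Regular 20.22 hours, overtime 0.38 hours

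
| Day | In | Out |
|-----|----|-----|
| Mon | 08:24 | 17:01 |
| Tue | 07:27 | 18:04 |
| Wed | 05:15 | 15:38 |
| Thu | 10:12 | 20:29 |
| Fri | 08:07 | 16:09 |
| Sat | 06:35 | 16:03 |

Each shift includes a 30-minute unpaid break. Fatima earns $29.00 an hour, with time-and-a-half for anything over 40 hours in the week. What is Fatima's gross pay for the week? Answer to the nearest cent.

$1786.40

Mon: 08:24–17:01 = 8 h 37 min; less 30 min break → 8 h 7 min
Tue: 07:27–18:04 = 10 h 37 min; less 30 min break → 10 h 7 min
Wed: 05:15–15:38 = 10 h 23 min; less 30 min break → 9 h 53 min
Thu: 10:12–20:29 = 10 h 17 min; less 30 min break → 9 h 47 min
Fri: 08:07–16:09 = 8 h 2 min; less 30 min break → 7 h 32 min
Sat: 06:35–16:03 = 9 h 28 min; less 30 min break → 8 h 58 min
Total worked: 54 h 24 min = 3264 min.
Regular 40 h 0 min = 2400 min at $29.00/h; overtime 14 h 24 min = 864 min at $43.50/h.
Pay = (2400 × $29.00 + 864 × $43.50) ÷ 60 = $1786.40.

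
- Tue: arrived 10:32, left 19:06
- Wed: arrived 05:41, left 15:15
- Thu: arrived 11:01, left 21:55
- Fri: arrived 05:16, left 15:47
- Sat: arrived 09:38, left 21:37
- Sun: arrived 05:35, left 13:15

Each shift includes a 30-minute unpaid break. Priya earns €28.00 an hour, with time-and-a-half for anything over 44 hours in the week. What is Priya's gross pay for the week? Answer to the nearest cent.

Tue: 10:32–19:06 = 8 h 34 min; less 30 min break → 8 h 4 min
Wed: 05:41–15:15 = 9 h 34 min; less 30 min break → 9 h 4 min
Thu: 11:01–21:55 = 10 h 54 min; less 30 min break → 10 h 24 min
Fri: 05:16–15:47 = 10 h 31 min; less 30 min break → 10 h 1 min
Sat: 09:38–21:37 = 11 h 59 min; less 30 min break → 11 h 29 min
Sun: 05:35–13:15 = 7 h 40 min; less 30 min break → 7 h 10 min
Total worked: 56 h 12 min = 3372 min.
Regular 44 h 0 min = 2640 min at €28.00/h; overtime 12 h 12 min = 732 min at €42.00/h.
Pay = (2640 × €28.00 + 732 × €42.00) ÷ 60 = €1744.40.

€1744.40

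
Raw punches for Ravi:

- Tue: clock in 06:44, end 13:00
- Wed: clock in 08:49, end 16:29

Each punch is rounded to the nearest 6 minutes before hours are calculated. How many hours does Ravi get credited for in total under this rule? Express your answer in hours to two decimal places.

14.00 hours

Tue: in 06:44→06:42, out 13:00→13:00; 6 h 18 min
Wed: in 08:49→08:48, out 16:29→16:30; 7 h 42 min
Total credited: 14 h 0 min.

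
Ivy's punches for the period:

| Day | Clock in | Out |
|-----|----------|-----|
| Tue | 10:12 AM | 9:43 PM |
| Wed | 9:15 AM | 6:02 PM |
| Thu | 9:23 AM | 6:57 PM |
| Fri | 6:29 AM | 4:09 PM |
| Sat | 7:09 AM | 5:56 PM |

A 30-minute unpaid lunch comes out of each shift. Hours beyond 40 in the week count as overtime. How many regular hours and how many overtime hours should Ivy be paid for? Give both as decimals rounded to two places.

Tue: 10:12 AM–9:43 PM = 11 h 31 min; less 30 min break → 11 h 1 min
Wed: 9:15 AM–6:02 PM = 8 h 47 min; less 30 min break → 8 h 17 min
Thu: 9:23 AM–6:57 PM = 9 h 34 min; less 30 min break → 9 h 4 min
Fri: 6:29 AM–4:09 PM = 9 h 40 min; less 30 min break → 9 h 10 min
Sat: 7:09 AM–5:56 PM = 10 h 47 min; less 30 min break → 10 h 17 min
Total worked: 47 h 49 min = 47.82 h.
Threshold 40 h → overtime 7 h 49 min, regular 40 h 0 min.

Regular 40.00 hours, overtime 7.82 hours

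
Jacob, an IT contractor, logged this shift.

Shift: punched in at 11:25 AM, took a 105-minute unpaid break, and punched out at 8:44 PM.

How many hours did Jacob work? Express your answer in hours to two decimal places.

7.57 hours

Shift: 11:25 AM–8:44 PM = 9 h 19 min; less 105 min break → 7 h 34 min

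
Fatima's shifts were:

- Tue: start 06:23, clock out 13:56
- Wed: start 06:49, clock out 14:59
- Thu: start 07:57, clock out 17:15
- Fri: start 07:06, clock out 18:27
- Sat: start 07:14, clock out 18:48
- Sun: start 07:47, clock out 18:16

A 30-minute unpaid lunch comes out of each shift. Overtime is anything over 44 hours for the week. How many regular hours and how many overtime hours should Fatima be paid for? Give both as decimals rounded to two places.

Tue: 06:23–13:56 = 7 h 33 min; less 30 min break → 7 h 3 min
Wed: 06:49–14:59 = 8 h 10 min; less 30 min break → 7 h 40 min
Thu: 07:57–17:15 = 9 h 18 min; less 30 min break → 8 h 48 min
Fri: 07:06–18:27 = 11 h 21 min; less 30 min break → 10 h 51 min
Sat: 07:14–18:48 = 11 h 34 min; less 30 min break → 11 h 4 min
Sun: 07:47–18:16 = 10 h 29 min; less 30 min break → 9 h 59 min
Total worked: 55 h 25 min = 55.42 h.
Threshold 44 h → overtime 11 h 25 min, regular 44 h 0 min.

Regular 44.00 hours, overtime 11.42 hours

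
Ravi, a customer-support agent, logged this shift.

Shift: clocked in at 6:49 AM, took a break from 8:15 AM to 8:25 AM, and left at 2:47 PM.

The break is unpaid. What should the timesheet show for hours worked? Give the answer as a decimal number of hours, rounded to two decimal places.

7.80 hours

Shift: 6:49 AM–2:47 PM = 7 h 58 min; less 10 min break → 7 h 48 min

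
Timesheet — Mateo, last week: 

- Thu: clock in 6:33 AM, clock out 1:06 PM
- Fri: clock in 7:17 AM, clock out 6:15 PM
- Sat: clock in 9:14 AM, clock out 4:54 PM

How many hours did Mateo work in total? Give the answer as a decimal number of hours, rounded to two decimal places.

Thu: 6:33 AM–1:06 PM = 6 h 33 min
Fri: 7:17 AM–6:15 PM = 10 h 58 min
Sat: 9:14 AM–4:54 PM = 7 h 40 min
Total: 6 h 33 min + 10 h 58 min + 7 h 40 min = 25 h 11 min.

25.18 hours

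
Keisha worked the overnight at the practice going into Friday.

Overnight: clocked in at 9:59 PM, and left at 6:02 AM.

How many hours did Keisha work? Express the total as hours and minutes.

8 h 3 min

Overnight: 9:59 PM → midnight = 2 h 1 min; midnight → 6:02 AM = 6 h 2 min; span 8 h 3 min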